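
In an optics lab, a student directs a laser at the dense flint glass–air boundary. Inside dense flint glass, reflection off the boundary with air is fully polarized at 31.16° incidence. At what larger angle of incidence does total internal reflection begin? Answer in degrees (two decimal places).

From Brewster, n₂/n₁ = tan θ_B = tan 31.16° = 0.6047.
Then sin θ_c = n₂/n₁ = 0.6047, so θ_c = arcsin 0.6047 = 37.20°.

θ_c ≈ 37.20°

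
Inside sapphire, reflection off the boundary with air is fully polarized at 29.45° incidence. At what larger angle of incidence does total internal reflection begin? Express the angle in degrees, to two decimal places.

n₂/n₁ = tan 29.45° = 0.5646; the critical angle satisfies sin θ_c = n₂/n₁.
θ_c = arcsin(0.5646) = 34.38°.

θ_c ≈ 34.38°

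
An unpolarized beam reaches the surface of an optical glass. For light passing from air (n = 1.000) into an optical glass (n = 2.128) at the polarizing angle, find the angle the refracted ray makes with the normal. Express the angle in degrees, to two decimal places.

θ_B = arctan(n₂/n₁) = arctan(2.128/1.000) = 64.83°.
Since θ_B + θ_t = 90° at Brewster incidence, θ_t = 90° − 64.83° = 25.17°.

θ_t ≈ 25.17°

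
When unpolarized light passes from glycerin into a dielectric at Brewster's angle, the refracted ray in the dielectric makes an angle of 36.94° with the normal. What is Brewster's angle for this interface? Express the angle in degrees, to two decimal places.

Brewster's condition makes the reflected and refracted beams perpendicular: θ_B + θ_t = 90°.
θ_B = 90° − 36.94° = 53.06°.

θ_B ≈ 53.06°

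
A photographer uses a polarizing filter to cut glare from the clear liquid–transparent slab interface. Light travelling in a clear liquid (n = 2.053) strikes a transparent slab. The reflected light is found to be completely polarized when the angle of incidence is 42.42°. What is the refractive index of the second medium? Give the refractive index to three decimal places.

Brewster's law: tan θ_B = n₂/n₁ (light incident in a clear liquid, refracted into a transparent slab).
n₂ = n₁ tan θ_B = 2.053 × tan 42.42° = 1.876.

n ≈ 1.876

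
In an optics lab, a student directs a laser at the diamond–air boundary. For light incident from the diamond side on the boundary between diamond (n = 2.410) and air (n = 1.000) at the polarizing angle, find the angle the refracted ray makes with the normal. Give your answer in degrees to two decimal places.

First find Brewster's angle: tan θ_B = 1.000/2.410 = 0.4149, giving θ_B = 22.54°.
Since θ_B + θ_t = 90° at Brewster incidence, θ_t = 90° − 22.54° = 67.46°.

θ_t ≈ 67.46°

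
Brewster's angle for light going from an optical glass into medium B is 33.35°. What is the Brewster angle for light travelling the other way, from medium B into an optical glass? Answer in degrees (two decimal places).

tan θ_B' = n₁/n₂ = 1/tan θ_B, so θ_B' = 90° − θ_B.
θ_B' = 90° − 33.35° = 56.65°.

θ_B' ≈ 56.65°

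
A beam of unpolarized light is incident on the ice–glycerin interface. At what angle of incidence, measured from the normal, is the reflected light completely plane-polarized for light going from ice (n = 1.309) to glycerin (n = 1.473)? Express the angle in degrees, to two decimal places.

At Brewster's angle the reflected and refracted rays are perpendicular, which with Snell's law gives tan θ_B = n₂/n₁.
Here n₂/n₁ = 1.473/1.309 = 1.1253, and Brewster's law gives tan θ_B = n₂/n₁.
θ_B = arctan(1.1253) = 48.37°.

θ_B ≈ 48.37°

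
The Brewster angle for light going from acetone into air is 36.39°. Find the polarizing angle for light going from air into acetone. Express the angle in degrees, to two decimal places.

The two Brewster angles are complementary: θ_B' = 90° − θ_B = 90° − 36.39° = 53.61°.

θ_B' ≈ 53.61°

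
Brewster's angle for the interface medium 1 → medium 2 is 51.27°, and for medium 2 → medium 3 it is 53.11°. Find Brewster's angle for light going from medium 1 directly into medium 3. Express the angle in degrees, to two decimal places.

θ_B ≈ 58.95°

n₂/n₁ = tan 51.27° = 1.2469 and n₃/n₂ = tan 53.11° = 1.3324.
Multiplying, n₃/n₁ = 1.2469 × 1.3324 = 1.6613, and θ_B(1→3) = arctan 1.6613 = 58.95°.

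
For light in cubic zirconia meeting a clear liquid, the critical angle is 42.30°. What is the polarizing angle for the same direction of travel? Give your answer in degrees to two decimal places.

θ_B ≈ 33.94°

At the critical angle sin θ_c = n₂/n₁, giving n₂/n₁ = sin 42.30° = 0.6730.
Then tan θ_B = n₂/n₁ = 0.6730, so θ_B = arctan 0.6730 = 33.94°.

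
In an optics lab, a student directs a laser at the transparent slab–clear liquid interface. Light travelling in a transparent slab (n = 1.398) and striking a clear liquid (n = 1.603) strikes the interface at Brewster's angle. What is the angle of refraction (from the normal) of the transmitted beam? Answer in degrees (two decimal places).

θ_t ≈ 41.09°

First find Brewster's angle: tan θ_B = 1.603/1.398 = 1.1466, giving θ_B = 48.91°.
The refracted ray is perpendicular to the reflected ray, so θ_t = 90° − θ_B = 41.09°.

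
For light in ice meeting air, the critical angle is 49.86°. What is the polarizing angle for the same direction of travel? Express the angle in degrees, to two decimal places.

θ_B ≈ 37.40°

At the critical angle sin θ_c = n₂/n₁, giving n₂/n₁ = sin 49.86° = 0.7645.
Then tan θ_B = n₂/n₁ = 0.7645, so θ_B = arctan 0.7645 = 37.40°.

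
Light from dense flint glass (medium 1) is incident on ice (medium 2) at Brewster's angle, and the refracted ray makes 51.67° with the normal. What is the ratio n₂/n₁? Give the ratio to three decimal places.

n₂/n₁ ≈ 0.791

At Brewster incidence θ_B = 90° − θ_t = 90° − 51.67° = 38.33°.
Then n₂/n₁ = tan θ_B = tan 38.33° = 0.791.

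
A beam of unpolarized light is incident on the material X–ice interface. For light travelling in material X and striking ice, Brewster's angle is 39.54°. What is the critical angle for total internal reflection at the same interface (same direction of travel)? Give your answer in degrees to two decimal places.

θ_c ≈ 55.64°

n₂/n₁ = tan 39.54° = 0.8255; the critical angle satisfies sin θ_c = n₂/n₁.
θ_c = arcsin(0.8255) = 55.64°.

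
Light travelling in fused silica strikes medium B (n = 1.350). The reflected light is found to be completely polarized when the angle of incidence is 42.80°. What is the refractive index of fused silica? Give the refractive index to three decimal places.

At Brewster's angle, tan θ_B = n₂/n₁ with n₁ on the incident side (fused silica) and n₂ on the transmitted side (medium B).
n₁ = n₂ / tan θ_B = 1.350 / tan 42.80° = 1.458.

n ≈ 1.458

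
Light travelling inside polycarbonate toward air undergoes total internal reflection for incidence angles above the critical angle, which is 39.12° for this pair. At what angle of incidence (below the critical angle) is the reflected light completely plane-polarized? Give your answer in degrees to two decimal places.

θ_B ≈ 32.25°

n₂/n₁ = sin θ_c = sin 39.12° = 0.6309.
tan θ_B equals the same ratio, so θ_B = arctan(0.6309) = 32.25°.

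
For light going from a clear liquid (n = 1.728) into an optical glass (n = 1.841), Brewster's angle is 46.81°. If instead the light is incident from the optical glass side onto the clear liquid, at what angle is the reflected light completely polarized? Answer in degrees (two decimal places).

θ_B' ≈ 43.19°

The two Brewster angles are complementary: θ_B' = 90° − θ_B = 90° − 46.81° = 43.19°.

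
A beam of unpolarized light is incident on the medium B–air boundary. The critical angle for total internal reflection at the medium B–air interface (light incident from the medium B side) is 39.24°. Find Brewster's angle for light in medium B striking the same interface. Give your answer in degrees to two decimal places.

θ_B ≈ 32.32°

n₂/n₁ = sin θ_c = sin 39.24° = 0.6326.
tan θ_B equals the same ratio, so θ_B = arctan(0.6326) = 32.32°.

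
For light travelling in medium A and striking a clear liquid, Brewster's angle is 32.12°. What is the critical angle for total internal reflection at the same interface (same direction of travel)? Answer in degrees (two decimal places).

n₂/n₁ = tan 32.12° = 0.6278; the critical angle satisfies sin θ_c = n₂/n₁.
θ_c = arcsin(0.6278) = 38.89°.

θ_c ≈ 38.89°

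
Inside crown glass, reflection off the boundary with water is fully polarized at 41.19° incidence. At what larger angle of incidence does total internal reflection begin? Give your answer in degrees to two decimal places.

From Brewster, n₂/n₁ = tan θ_B = tan 41.19° = 0.8751.
Then sin θ_c = n₂/n₁ = 0.8751, so θ_c = arcsin 0.8751 = 61.06°.

θ_c ≈ 61.06°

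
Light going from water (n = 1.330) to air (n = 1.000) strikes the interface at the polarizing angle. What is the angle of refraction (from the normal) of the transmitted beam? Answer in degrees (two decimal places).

First find Brewster's angle: tan θ_B = 1.000/1.330 = 0.7519, giving θ_B = 36.94°.
The refracted ray is perpendicular to the reflected ray, so θ_t = 90° − θ_B = 53.06°.

θ_t ≈ 53.06°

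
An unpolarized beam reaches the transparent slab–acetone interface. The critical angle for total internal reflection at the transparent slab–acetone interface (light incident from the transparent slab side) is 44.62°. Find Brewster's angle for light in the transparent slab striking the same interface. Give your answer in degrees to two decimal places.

At the critical angle sin θ_c = n₂/n₁, giving n₂/n₁ = sin 44.62° = 0.7024.
Then tan θ_B = n₂/n₁ = 0.7024, so θ_B = arctan 0.7024 = 35.08°.

θ_B ≈ 35.08°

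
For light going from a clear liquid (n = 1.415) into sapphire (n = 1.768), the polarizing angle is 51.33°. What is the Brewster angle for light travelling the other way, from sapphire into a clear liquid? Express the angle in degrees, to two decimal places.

Reversing the direction swaps n₁ and n₂, so tan θ_B' = 1/tan θ_B and θ_B' = 90° − θ_B.
Hence θ_B' = 90° − 51.33° = 38.67°.

θ_B' ≈ 38.67°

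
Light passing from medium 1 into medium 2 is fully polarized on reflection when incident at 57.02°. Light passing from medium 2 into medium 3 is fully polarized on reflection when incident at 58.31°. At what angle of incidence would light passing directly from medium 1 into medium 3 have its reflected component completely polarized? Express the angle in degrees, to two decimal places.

θ_B ≈ 68.17°

tan θ_B(1→2) = n₂/n₁ = tan 57.02° = 1.5410.
tan θ_B(2→3) = n₃/n₂ = tan 58.31° = 1.6198.
So n₃/n₁ = (n₂/n₁)(n₃/n₂) = 1.5410 × 1.6198 = 2.4961.
θ_B(1→3) = arctan(2.4961) = 68.17°.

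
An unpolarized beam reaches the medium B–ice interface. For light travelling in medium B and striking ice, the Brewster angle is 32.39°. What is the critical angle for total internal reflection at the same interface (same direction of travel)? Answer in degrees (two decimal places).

n₂/n₁ = tan 32.39° = 0.6344; the critical angle satisfies sin θ_c = n₂/n₁.
θ_c = arcsin(0.6344) = 39.37°.

θ_c ≈ 39.37°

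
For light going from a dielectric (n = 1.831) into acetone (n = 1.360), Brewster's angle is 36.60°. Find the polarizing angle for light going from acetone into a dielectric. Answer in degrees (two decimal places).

The two Brewster angles are complementary: θ_B' = 90° − θ_B = 90° − 36.60° = 53.40°.

θ_B' ≈ 53.40°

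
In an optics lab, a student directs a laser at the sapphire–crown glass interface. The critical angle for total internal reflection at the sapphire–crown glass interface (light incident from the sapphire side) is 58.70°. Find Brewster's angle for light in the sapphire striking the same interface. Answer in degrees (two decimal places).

At the critical angle sin θ_c = n₂/n₁, giving n₂/n₁ = sin 58.70° = 0.8545.
Then tan θ_B = n₂/n₁ = 0.8545, so θ_B = arctan 0.8545 = 40.51°.

θ_B ≈ 40.51°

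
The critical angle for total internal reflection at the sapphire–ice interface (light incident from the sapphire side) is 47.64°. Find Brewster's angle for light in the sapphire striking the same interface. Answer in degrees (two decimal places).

n₂/n₁ = sin θ_c = sin 47.64° = 0.7389.
tan θ_B equals the same ratio, so θ_B = arctan(0.7389) = 36.46°.

θ_B ≈ 36.46°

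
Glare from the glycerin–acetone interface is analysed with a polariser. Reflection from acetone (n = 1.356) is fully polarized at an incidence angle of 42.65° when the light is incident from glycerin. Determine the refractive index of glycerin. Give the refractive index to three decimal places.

Brewster's law: tan θ_B = n₂/n₁ (light incident in glycerin, refracted into acetone).
n₁ = n₂ / tan θ_B = 1.356 / tan 42.65° = 1.472.

n ≈ 1.472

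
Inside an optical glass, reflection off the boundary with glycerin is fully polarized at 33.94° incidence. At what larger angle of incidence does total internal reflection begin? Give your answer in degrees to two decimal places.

n₂/n₁ = tan 33.94° = 0.6730; the critical angle satisfies sin θ_c = n₂/n₁.
θ_c = arcsin(0.6730) = 42.30°.

θ_c ≈ 42.30°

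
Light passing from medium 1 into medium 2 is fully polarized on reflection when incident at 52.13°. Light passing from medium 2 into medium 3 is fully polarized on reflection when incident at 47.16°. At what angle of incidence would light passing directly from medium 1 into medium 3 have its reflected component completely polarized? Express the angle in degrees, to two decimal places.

θ_B ≈ 54.20°

tan θ_B(1→2) = n₂/n₁ = tan 52.13° = 1.2859.
tan θ_B(2→3) = n₃/n₂ = tan 47.16° = 1.0784.
Multiplying, n₃/n₁ = 1.2859 × 1.0784 = 1.3868, and θ_B(1→3) = arctan 1.3868 = 54.20°.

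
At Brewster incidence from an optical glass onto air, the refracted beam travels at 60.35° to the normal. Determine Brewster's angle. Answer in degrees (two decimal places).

Since the reflected and refracted rays are at right angles at the polarizing angle, θ_B + θ_t = 90°.
So θ_B = 90° − θ_t = 90° − 60.35° = 29.65°.

θ_B ≈ 29.65°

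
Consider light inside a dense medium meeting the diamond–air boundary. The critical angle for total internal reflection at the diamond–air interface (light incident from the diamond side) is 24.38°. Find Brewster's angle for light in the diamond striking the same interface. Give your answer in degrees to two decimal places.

sin θ_c = n₂/n₁, so n₂/n₁ = sin 24.38° = 0.4128.
Brewster: tan θ_B = n₂/n₁ = 0.4128.
θ_B = arctan(0.4128) = 22.43°.

θ_B ≈ 22.43°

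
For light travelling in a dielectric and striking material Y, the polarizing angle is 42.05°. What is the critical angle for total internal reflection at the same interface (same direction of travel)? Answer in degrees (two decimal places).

n₂/n₁ = tan 42.05° = 0.9020; the critical angle satisfies sin θ_c = n₂/n₁.
θ_c = arcsin(0.9020) = 64.42°.

θ_c ≈ 64.42°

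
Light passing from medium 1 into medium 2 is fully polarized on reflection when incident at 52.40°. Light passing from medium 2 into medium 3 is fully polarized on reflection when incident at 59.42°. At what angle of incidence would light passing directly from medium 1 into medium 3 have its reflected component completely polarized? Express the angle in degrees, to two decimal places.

θ_B ≈ 65.53°

n₂/n₁ = tan 52.40° = 1.2985 and n₃/n₂ = tan 59.42° = 1.6923.
So n₃/n₁ = (n₂/n₁)(n₃/n₂) = 1.2985 × 1.6923 = 2.1974.
θ_B(1→3) = arctan(2.1974) = 65.53°.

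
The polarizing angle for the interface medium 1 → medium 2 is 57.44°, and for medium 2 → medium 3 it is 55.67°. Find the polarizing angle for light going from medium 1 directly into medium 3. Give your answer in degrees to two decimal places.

n₂/n₁ = tan 57.44° = 1.5661 and n₃/n₂ = tan 55.67° = 1.4643.
n₃/n₁ = 2.2932. Then tan θ_B(1→3) = n₃/n₁, so θ_B(1→3) = arctan(2.2932) = 66.44°.

θ_B ≈ 66.44°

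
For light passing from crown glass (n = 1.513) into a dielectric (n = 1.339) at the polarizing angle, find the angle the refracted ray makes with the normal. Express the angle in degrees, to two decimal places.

tan θ_B = n₂/n₁ = 1.339/1.513 = 0.8850, so θ_B = 41.51°.
At Brewster's angle the reflected and refracted rays are perpendicular, so θ_t = 90° − θ_B = 90° − 41.51° = 48.49°.

θ_t ≈ 48.49°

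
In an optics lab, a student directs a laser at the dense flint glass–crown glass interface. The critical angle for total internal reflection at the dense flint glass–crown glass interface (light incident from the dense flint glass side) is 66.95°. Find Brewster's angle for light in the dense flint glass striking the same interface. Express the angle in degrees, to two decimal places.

θ_B ≈ 42.62°

At the critical angle sin θ_c = n₂/n₁, giving n₂/n₁ = sin 66.95° = 0.9202.
Then tan θ_B = n₂/n₁ = 0.9202, so θ_B = arctan 0.9202 = 42.62°.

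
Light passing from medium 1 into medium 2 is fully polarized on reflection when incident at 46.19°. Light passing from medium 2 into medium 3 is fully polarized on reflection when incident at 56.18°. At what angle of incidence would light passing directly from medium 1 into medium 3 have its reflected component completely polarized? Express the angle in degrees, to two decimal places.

θ_B ≈ 57.27°

n₂/n₁ = tan 46.19° = 1.0424 and n₃/n₂ = tan 56.18° = 1.4927.
n₃/n₁ = 1.5560. Then tan θ_B(1→3) = n₃/n₁, so θ_B(1→3) = arctan(1.5560) = 57.27°.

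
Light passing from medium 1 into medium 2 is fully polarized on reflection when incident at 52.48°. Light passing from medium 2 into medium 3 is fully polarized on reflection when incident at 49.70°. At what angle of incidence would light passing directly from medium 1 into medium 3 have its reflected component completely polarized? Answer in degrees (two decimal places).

n₂/n₁ = tan 52.48° = 1.3023 and n₃/n₂ = tan 49.70° = 1.1792.
Multiplying, n₃/n₁ = 1.3023 × 1.1792 = 1.5356, and θ_B(1→3) = arctan 1.5356 = 56.93°.

θ_B ≈ 56.93°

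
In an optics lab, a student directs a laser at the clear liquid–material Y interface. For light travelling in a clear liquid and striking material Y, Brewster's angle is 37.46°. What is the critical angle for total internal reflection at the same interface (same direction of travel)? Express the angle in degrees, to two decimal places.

θ_c ≈ 50.02°

From Brewster, n₂/n₁ = tan θ_B = tan 37.46° = 0.7662.
Then sin θ_c = n₂/n₁ = 0.7662, so θ_c = arcsin 0.7662 = 50.02°.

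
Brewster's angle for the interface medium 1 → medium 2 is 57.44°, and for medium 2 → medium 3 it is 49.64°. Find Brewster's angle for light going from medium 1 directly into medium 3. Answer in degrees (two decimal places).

θ_B ≈ 61.51°

tan θ_B(1→2) = n₂/n₁ = tan 57.44° = 1.5661.
tan θ_B(2→3) = n₃/n₂ = tan 49.64° = 1.1767.
So n₃/n₁ = (n₂/n₁)(n₃/n₂) = 1.5661 × 1.1767 = 1.8427.
θ_B(1→3) = arctan(1.8427) = 61.51°.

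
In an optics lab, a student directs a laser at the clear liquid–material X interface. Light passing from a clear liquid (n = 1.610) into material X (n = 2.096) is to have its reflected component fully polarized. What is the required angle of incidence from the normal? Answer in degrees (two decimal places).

θ_B ≈ 52.47°

The reflected p-component vanishes when tan θ_B = n₂/n₁.
Here n₂/n₁ = 2.096/1.610 = 1.3019, and Brewster's law gives tan θ_B = n₂/n₁.
θ_B = arctan(1.3019) = 52.47°.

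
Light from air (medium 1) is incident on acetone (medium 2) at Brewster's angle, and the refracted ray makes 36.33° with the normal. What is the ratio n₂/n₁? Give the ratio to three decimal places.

n₂/n₁ ≈ 1.360

θ_B + θ_t = 90°, so θ_B = 90° − 36.33° = 53.67°.
Then n₂/n₁ = tan θ_B = tan 53.67° = 1.360.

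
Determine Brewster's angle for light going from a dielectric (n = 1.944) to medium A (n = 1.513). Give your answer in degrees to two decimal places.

θ_B ≈ 37.89°

Here n₂/n₁ = 1.513/1.944 = 0.7783, and Brewster's law gives tan θ_B = n₂/n₁.
θ_B = arctan(0.7783) = 37.89°.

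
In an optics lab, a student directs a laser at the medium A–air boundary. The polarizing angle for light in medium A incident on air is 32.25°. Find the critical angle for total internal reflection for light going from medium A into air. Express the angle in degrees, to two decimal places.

θ_c ≈ 39.12°

From Brewster, n₂/n₁ = tan θ_B = tan 32.25° = 0.6310.
Then sin θ_c = n₂/n₁ = 0.6310, so θ_c = arcsin 0.6310 = 39.12°.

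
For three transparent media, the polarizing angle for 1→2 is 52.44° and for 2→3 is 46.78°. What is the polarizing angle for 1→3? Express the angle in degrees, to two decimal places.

θ_B ≈ 54.15°

tan θ_B(1→2) = n₂/n₁ = tan 52.44° = 1.3004.
tan θ_B(2→3) = n₃/n₂ = tan 46.78° = 1.0641.
Multiplying, n₃/n₁ = 1.3004 × 1.0641 = 1.3838, and θ_B(1→3) = arctan 1.3838 = 54.15°.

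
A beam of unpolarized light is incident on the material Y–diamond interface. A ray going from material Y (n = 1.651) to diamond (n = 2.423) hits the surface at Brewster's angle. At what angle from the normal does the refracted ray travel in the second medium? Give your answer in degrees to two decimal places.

First find Brewster's angle: tan θ_B = 2.423/1.651 = 1.4676, giving θ_B = 55.73°.
Since θ_B + θ_t = 90° at Brewster incidence, θ_t = 90° − 55.73° = 34.27°.

θ_t ≈ 34.27°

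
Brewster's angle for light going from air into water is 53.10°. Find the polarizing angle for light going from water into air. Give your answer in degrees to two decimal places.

θ_B' ≈ 36.90°

Reversing the direction swaps n₁ and n₂, so tan θ_B' = 1/tan θ_B and θ_B' = 90° − θ_B.
Hence θ_B' = 90° − 53.10° = 36.90°.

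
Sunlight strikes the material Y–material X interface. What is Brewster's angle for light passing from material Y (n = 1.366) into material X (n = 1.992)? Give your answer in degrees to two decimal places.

θ_B ≈ 55.56°

Here n₂/n₁ = 1.992/1.366 = 1.4583, and Brewster's law gives tan θ_B = n₂/n₁. Taking the arctangent, θ_B = 55.56°.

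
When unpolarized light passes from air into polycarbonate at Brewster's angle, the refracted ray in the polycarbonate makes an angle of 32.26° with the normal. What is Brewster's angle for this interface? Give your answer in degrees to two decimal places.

Brewster's condition makes the reflected and refracted beams perpendicular: θ_B + θ_t = 90°.
So θ_B = 90° − θ_t = 90° − 32.26° = 57.74°.

θ_B ≈ 57.74°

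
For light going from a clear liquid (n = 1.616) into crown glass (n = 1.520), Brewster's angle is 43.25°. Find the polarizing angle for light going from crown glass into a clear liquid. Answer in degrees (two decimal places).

θ_B' ≈ 46.75°

tan θ_B' = n₁/n₂ = 1/tan θ_B, so θ_B' = 90° − θ_B.
θ_B' = 90° − 43.25° = 46.75°.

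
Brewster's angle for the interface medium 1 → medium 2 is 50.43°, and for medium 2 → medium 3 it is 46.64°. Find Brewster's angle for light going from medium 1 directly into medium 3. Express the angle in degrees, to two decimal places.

Each Brewster angle gives a ratio: n₂/n₁ = tan 50.43° = 1.2101, n₃/n₂ = tan 46.64° = 1.0590.
Multiplying, n₃/n₁ = 1.2101 × 1.0590 = 1.2814, and θ_B(1→3) = arctan 1.2814 = 52.03°.

θ_B ≈ 52.03°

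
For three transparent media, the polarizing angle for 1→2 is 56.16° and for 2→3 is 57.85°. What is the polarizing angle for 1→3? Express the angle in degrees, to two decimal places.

n₂/n₁ = tan 56.16° = 1.4915 and n₃/n₂ = tan 57.85° = 1.5911.
Multiplying, n₃/n₁ = 1.4915 × 1.5911 = 2.3731, and θ_B(1→3) = arctan 2.3731 = 67.15°.

θ_B ≈ 67.15°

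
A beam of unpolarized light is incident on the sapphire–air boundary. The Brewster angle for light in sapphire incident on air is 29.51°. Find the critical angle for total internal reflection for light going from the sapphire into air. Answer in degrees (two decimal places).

θ_c ≈ 34.47°

tan θ_B = n₂/n₁ = tan 29.51° = 0.5660.
Total internal reflection: sin θ_c = n₂/n₁ = 0.5660.
θ_c = arcsin(0.5660) = 34.47°.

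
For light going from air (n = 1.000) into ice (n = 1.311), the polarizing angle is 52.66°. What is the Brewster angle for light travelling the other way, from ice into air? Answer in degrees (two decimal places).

θ_B' ≈ 37.34°

Reversing the direction swaps n₁ and n₂, so tan θ_B' = 1/tan θ_B and θ_B' = 90° − θ_B.
Hence θ_B' = 90° − 52.66° = 37.34°.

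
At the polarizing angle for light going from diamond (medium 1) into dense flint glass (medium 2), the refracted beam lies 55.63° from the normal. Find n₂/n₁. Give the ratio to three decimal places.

n₂/n₁ ≈ 0.684

At Brewster incidence θ_B = 90° − θ_t = 90° − 55.63° = 34.37°.
Then n₂/n₁ = tan θ_B = tan 34.37° = 0.684.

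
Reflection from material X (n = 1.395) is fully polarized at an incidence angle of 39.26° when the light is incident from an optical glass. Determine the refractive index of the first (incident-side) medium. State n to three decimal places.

n ≈ 1.707

Full polarization of the reflected beam means tan θ_B = n₂/n₁, where n₁ is the incident medium (an optical glass).
n₁ = n₂ / tan θ_B = 1.395 / tan 39.26° = 1.707.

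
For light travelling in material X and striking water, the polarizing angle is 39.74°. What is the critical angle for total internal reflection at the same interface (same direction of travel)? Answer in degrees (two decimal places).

n₂/n₁ = tan 39.74° = 0.8314; the critical angle satisfies sin θ_c = n₂/n₁.
θ_c = arcsin(0.8314) = 56.24°.

θ_c ≈ 56.24°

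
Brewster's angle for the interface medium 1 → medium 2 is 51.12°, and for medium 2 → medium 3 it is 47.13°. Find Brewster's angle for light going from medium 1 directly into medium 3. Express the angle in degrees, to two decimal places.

n₂/n₁ = tan 51.12° = 1.2402 and n₃/n₂ = tan 47.13° = 1.0773.
Multiplying, n₃/n₁ = 1.2402 × 1.0773 = 1.3360, and θ_B(1→3) = arctan 1.3360 = 53.19°.

θ_B ≈ 53.19°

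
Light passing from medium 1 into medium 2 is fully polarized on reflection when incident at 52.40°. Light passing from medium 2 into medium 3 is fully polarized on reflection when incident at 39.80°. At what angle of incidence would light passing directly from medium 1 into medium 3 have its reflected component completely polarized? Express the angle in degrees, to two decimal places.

n₂/n₁ = tan 52.40° = 1.2985 and n₃/n₂ = tan 39.80° = 0.8332.
n₃/n₁ = 1.0819. Then tan θ_B(1→3) = n₃/n₁, so θ_B(1→3) = arctan(1.0819) = 47.25°.

θ_B ≈ 47.25°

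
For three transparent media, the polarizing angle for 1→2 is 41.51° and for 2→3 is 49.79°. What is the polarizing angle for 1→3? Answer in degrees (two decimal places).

Each Brewster angle gives a ratio: n₂/n₁ = tan 41.51° = 0.8850, n₃/n₂ = tan 49.79° = 1.1829.
n₃/n₁ = 1.0469. Then tan θ_B(1→3) = n₃/n₁, so θ_B(1→3) = arctan(1.0469) = 46.31°.

θ_B ≈ 46.31°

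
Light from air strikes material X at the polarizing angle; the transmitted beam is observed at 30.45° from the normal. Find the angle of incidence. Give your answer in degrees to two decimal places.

At Brewster's angle the reflected and refracted rays are perpendicular, so θ_B + θ_t = 90°.
So θ_B = 90° − θ_t = 90° − 30.45° = 59.55°.

θ_B ≈ 59.55°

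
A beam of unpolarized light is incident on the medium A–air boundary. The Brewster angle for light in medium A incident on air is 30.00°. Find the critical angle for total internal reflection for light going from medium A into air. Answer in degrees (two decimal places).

θ_c ≈ 35.26°

From Brewster, n₂/n₁ = tan θ_B = tan 30.00° = 0.5774.
Then sin θ_c = n₂/n₁ = 0.5774, so θ_c = arcsin 0.5774 = 35.26°.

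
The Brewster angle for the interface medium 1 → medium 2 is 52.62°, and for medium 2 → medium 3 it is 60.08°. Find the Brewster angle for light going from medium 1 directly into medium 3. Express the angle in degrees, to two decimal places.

θ_B ≈ 66.27°

n₂/n₁ = tan 52.62° = 1.3089 and n₃/n₂ = tan 60.08° = 1.7376.
So n₃/n₁ = (n₂/n₁)(n₃/n₂) = 1.3089 × 1.7376 = 2.2744.
θ_B(1→3) = arctan(2.2744) = 66.27°.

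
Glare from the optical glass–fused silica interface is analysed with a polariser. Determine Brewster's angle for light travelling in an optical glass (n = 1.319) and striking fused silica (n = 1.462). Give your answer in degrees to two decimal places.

θ_B ≈ 47.94°

At Brewster's angle the reflected and refracted rays are perpendicular, which with Snell's law gives tan θ_B = n₂/n₁.
Here n₂/n₁ = 1.462/1.319 = 1.1084, and Brewster's law gives tan θ_B = n₂/n₁. Taking the arctangent, θ_B = 47.94°.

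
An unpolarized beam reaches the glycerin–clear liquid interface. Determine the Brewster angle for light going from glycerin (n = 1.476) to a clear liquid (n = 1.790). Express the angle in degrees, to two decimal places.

θ_B ≈ 50.49°

At Brewster's angle the reflected and refracted rays are perpendicular, which with Snell's law gives tan θ_B = n₂/n₁.
Here n₂/n₁ = 1.790/1.476 = 1.2127, and Brewster's law gives tan θ_B = n₂/n₁. Taking the arctangent, θ_B = 50.49°.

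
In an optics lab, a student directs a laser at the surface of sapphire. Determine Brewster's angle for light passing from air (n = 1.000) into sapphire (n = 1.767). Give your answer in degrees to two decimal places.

θ_B ≈ 60.49°

Here n₂/n₁ = 1.767/1.000 = 1.7670, and Brewster's law gives tan θ_B = n₂/n₁.
So θ_B = arctan 1.7670 = 60.49°.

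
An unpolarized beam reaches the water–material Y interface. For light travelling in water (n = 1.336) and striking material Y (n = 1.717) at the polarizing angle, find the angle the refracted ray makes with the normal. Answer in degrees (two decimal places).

tan θ_B = n₂/n₁ = 1.717/1.336 = 1.2852, so θ_B = 52.11°.
The refracted ray is perpendicular to the reflected ray, so θ_t = 90° − θ_B = 37.89°.

θ_t ≈ 37.89°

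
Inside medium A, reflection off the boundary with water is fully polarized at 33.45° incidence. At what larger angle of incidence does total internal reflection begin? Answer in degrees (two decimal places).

θ_c ≈ 41.35°

n₂/n₁ = tan 33.45° = 0.6606; the critical angle satisfies sin θ_c = n₂/n₁.
θ_c = arcsin(0.6606) = 41.35°.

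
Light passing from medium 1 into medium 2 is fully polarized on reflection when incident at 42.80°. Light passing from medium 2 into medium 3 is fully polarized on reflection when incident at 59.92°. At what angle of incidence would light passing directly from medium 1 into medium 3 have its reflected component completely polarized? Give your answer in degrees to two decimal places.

n₂/n₁ = tan 42.80° = 0.9260 and n₃/n₂ = tan 59.92° = 1.7265.
n₃/n₁ = 1.5987. Then tan θ_B(1→3) = n₃/n₁, so θ_B(1→3) = arctan(1.5987) = 57.97°.

θ_B ≈ 57.97°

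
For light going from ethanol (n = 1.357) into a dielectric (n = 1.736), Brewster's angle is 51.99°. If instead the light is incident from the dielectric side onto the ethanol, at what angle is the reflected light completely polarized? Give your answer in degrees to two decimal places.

Reversing the direction swaps n₁ and n₂, so tan θ_B' = 1/tan θ_B and θ_B' = 90° − θ_B.
Hence θ_B' = 90° − 51.99° = 38.01°.

θ_B' ≈ 38.01°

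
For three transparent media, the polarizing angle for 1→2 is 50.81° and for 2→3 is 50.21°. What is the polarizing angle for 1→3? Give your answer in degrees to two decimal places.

n₂/n₁ = tan 50.81° = 1.2266 and n₃/n₂ = tan 50.21° = 1.2007.
n₃/n₁ = 1.4727. Then tan θ_B(1→3) = n₃/n₁, so θ_B(1→3) = arctan(1.4727) = 55.82°.

θ_B ≈ 55.82°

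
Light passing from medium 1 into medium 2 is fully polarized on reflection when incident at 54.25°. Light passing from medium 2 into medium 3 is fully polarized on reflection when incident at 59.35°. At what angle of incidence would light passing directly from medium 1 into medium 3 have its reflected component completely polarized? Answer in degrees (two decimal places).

tan θ_B(1→2) = n₂/n₁ = tan 54.25° = 1.3891.
tan θ_B(2→3) = n₃/n₂ = tan 59.35° = 1.6875.
n₃/n₁ = 2.3441. Then tan θ_B(1→3) = n₃/n₁, so θ_B(1→3) = arctan(2.3441) = 66.90°.

θ_B ≈ 66.90°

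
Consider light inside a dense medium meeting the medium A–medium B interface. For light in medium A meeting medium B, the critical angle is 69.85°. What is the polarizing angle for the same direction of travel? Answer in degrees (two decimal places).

θ_B ≈ 43.19°

sin θ_c = n₂/n₁, so n₂/n₁ = sin 69.85° = 0.9388.
Brewster: tan θ_B = n₂/n₁ = 0.9388.
θ_B = arctan(0.9388) = 43.19°.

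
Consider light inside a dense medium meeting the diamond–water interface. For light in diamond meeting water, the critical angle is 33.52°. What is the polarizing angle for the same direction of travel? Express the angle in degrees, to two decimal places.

θ_B ≈ 28.91°

At the critical angle sin θ_c = n₂/n₁, giving n₂/n₁ = sin 33.52° = 0.5522.
Then tan θ_B = n₂/n₁ = 0.5522, so θ_B = arctan 0.5522 = 28.91°.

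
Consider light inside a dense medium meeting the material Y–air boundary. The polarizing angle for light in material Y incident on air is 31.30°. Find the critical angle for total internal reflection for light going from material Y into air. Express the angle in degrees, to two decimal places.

From Brewster, n₂/n₁ = tan θ_B = tan 31.30° = 0.6080.
Then sin θ_c = n₂/n₁ = 0.6080, so θ_c = arcsin 0.6080 = 37.45°.

θ_c ≈ 37.45°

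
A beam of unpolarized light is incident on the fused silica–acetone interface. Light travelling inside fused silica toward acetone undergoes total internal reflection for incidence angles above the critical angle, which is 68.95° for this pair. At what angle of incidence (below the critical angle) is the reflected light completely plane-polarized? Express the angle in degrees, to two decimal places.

n₂/n₁ = sin θ_c = sin 68.95° = 0.9333.
tan θ_B equals the same ratio, so θ_B = arctan(0.9333) = 43.02°.

θ_B ≈ 43.02°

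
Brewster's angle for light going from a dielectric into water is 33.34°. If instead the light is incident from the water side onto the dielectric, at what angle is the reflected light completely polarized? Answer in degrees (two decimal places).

The two Brewster angles are complementary: θ_B' = 90° − θ_B = 90° − 33.34° = 56.66°.

θ_B' ≈ 56.66°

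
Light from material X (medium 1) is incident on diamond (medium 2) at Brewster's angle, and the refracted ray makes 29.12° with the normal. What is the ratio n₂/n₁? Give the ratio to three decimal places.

n₂/n₁ ≈ 1.795

θ_B + θ_t = 90°, so θ_B = 90° − 29.12° = 60.88°.
Then n₂/n₁ = tan θ_B = tan 60.88° = 1.795.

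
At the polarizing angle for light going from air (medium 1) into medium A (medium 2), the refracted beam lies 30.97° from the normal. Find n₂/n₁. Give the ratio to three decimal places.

n₂/n₁ ≈ 1.666

At Brewster incidence θ_B = 90° − θ_t = 90° − 30.97° = 59.03°.
tan θ_B = n₂/n₁, so n₂/n₁ = tan 59.03° = 1.666.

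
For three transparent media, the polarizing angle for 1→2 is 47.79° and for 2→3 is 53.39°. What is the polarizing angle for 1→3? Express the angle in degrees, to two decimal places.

Each Brewster angle gives a ratio: n₂/n₁ = tan 47.79° = 1.1025, n₃/n₂ = tan 53.39° = 1.3460.
n₃/n₁ = 1.4839. Then tan θ_B(1→3) = n₃/n₁, so θ_B(1→3) = arctan(1.4839) = 56.02°.

θ_B ≈ 56.02°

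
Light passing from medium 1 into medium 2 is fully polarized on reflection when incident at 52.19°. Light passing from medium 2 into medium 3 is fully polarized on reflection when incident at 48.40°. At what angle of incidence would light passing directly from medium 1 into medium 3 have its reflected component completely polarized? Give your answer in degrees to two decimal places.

tan θ_B(1→2) = n₂/n₁ = tan 52.19° = 1.2887.
tan θ_B(2→3) = n₃/n₂ = tan 48.40° = 1.1263.
n₃/n₁ = 1.4515. Then tan θ_B(1→3) = n₃/n₁, so θ_B(1→3) = arctan(1.4515) = 55.44°.

θ_B ≈ 55.44°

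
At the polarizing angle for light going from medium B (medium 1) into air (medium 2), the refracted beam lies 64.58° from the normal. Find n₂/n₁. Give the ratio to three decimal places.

n₂/n₁ ≈ 0.475

At Brewster incidence θ_B = 90° − θ_t = 90° − 64.58° = 25.42°.
Then n₂/n₁ = tan θ_B = tan 25.42° = 0.475.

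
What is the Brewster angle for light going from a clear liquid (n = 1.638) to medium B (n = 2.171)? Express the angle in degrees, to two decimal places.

tan θ_B = n₂/n₁ = 2.171/1.638 = 1.3254.
θ_B = arctan(1.3254) = 52.97°.

θ_B ≈ 52.97°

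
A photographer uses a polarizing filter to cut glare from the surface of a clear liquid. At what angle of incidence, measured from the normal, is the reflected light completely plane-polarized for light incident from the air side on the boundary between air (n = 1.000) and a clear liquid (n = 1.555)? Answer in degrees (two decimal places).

θ_B ≈ 57.26°

The reflected p-component vanishes when tan θ_B = n₂/n₁.
Brewster's condition: tan θ_B = n₂/n₁ = 1.555/1.000 = 1.5550. Taking the arctangent, θ_B = 57.26°.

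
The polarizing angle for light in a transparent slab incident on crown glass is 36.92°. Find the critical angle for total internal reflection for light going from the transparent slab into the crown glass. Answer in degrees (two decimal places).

θ_c ≈ 48.71°

tan θ_B = n₂/n₁ = tan 36.92° = 0.7514.
Total internal reflection: sin θ_c = n₂/n₁ = 0.7514.
θ_c = arcsin(0.7514) = 48.71°.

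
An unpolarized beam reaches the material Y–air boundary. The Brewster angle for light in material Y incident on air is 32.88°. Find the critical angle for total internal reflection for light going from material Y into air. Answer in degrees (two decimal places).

tan θ_B = n₂/n₁ = tan 32.88° = 0.6464.
Total internal reflection: sin θ_c = n₂/n₁ = 0.6464.
θ_c = arcsin(0.6464) = 40.27°.

θ_c ≈ 40.27°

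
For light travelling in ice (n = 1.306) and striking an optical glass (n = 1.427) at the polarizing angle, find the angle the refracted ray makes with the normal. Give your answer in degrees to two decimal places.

First find Brewster's angle: tan θ_B = 1.427/1.306 = 1.0926, giving θ_B = 47.54°.
Since θ_B + θ_t = 90° at Brewster incidence, θ_t = 90° − 47.54° = 42.46°.

θ_t ≈ 42.46°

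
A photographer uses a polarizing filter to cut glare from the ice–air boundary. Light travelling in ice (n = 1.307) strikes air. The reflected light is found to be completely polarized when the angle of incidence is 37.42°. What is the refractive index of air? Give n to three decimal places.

Brewster's law: tan θ_B = n₂/n₁ (light incident in ice, refracted into air).
n₂ = n₁ tan θ_B = 1.307 × tan 37.42° = 1.000.

n ≈ 1.000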